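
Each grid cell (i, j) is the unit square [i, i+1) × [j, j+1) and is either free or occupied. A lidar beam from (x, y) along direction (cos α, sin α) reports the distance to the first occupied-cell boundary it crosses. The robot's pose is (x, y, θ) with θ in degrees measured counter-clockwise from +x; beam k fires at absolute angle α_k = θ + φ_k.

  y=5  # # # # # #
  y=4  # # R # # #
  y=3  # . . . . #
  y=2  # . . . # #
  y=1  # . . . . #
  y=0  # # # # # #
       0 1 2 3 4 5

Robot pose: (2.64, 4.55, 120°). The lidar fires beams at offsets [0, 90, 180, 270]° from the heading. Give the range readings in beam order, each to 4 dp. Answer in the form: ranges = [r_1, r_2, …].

beam 1: φ=0°, α=120°
  dir = (cos 120°, sin 120°) = (-0.5000, 0.8660); from cell (2,4)
  next x-line at t=1.2800, next y-line at t=0.5196; Δt_x=2.0000, Δt_y=1.1547
    y: enter (2,5) at t=0.5196 ← occupied
  → r_1 = 0.5196
beam 2: φ=90°, α=210°
  dir = (cos 210°, sin 210°) = (-0.8660, -0.5000); from cell (2,4)
  next x-line at t=0.7390, next y-line at t=1.1000; Δt_x=1.1547, Δt_y=2.0000
    x: enter (1,4) at t=0.7390 ← occupied
  → r_2 = 0.7390
beam 3: φ=180°, α=300°
  dir = (cos 300°, sin 300°) = (0.5000, -0.8660); from cell (2,4)
  next x-line at t=0.7200, next y-line at t=0.6351; Δt_x=2.0000, Δt_y=1.1547
    y: enter (2,3) at t=0.6351
    x: enter (3,3) at t=0.7200
    y: enter (3,2) at t=1.7898
    x: enter (4,2) at t=2.7200 ← occupied
  → r_3 = 2.7200
beam 4: φ=270°, α=30°
  dir = (cos 30°, sin 30°) = (0.8660, 0.5000); from cell (2,4)
  next x-line at t=0.4157, next y-line at t=0.9000; Δt_x=1.1547, Δt_y=2.0000
    x: enter (3,4) at t=0.4157 ← occupied
  → r_4 = 0.4157

ranges = [0.5196, 0.7390, 2.7200, 0.4157]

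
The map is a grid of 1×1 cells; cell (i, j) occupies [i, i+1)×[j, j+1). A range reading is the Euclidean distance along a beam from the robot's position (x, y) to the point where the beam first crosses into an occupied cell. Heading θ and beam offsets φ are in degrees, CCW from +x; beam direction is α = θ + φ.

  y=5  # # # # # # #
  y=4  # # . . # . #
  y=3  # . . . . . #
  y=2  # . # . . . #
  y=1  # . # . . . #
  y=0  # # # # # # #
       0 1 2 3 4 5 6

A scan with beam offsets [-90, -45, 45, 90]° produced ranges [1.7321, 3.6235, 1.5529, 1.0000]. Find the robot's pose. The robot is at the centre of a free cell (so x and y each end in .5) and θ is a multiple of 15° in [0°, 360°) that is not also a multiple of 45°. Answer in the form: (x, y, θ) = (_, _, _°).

(x, y, θ) = (4.5, 1.5, 120°)

Candidates: 16 free-cell centres × 16 headings = 256 poses. Raycast each; keep the one whose scan matches to 4 dp.
  (3.5, 2.5, 300°): beam 1 = 0.5774 ≠ 1.7321 ✗
  (1.5, 1.5, 240°): beam 1 = 0.5774 ≠ 1.7321 ✗
  (2.5, 3.5, 210°): beam 1 = 1.0000 ≠ 1.7321 ✗
  (3.5, 2.5, 240°): beam 1 = 0.5774 ≠ 1.7321 ✗
  …
  (4.5, 1.5, 120°): r_1=1.7321, r_2=3.6235, r_3=1.5529, r_4=1.0000 — all match ✓
Only this pose fits every beam.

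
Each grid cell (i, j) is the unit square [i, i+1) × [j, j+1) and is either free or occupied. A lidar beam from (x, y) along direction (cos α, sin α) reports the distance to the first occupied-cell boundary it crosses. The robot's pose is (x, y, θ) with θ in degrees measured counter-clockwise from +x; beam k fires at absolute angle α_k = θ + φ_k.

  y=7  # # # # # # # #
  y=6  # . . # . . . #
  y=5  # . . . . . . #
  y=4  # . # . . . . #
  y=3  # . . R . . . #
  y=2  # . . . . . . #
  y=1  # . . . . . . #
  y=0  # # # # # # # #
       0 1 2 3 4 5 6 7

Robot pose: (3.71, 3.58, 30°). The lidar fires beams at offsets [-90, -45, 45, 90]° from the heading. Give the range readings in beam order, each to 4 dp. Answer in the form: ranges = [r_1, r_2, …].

ranges = [2.9791, 3.4061, 3.5406, 1.4200]

beam 1: φ=-90°, α=300°
  dir = (cos 300°, sin 300°) = (0.5000, -0.8660); from cell (3,3)
  next x-line at t=0.5800, next y-line at t=0.6697; Δt_x=2.0000, Δt_y=1.1547
    x: enter (4,3) at t=0.5800
    y: enter (4,2) at t=0.6697
    y: enter (4,1) at t=1.8244
    x: enter (5,1) at t=2.5800
    y: enter (5,0) at t=2.9791 ← occupied
  → r_1 = 2.9791
beam 2: φ=-45°, α=345°
  dir = (cos 345°, sin 345°) = (0.9659, -0.2588); from cell (3,3)
  next x-line at t=0.3002, next y-line at t=2.2409; Δt_x=1.0353, Δt_y=3.8637
    x: enter (4,3) at t=0.3002
    x: enter (5,3) at t=1.3355
    y: enter (5,2) at t=2.2409
    x: enter (6,2) at t=2.3708
    x: enter (7,2) at t=3.4061 ← occupied
  → r_2 = 3.4061
beam 3: φ=45°, α=75°
  dir = (cos 75°, sin 75°) = (0.2588, 0.9659); from cell (3,3)
  next x-line at t=1.1205, next y-line at t=0.4348; Δt_x=3.8637, Δt_y=1.0353
    y: enter (3,4) at t=0.4348
    x: enter (4,4) at t=1.1205
    y: enter (4,5) at t=1.4701
    y: enter (4,6) at t=2.5054
    y: enter (4,7) at t=3.5406 ← occupied
  → r_3 = 3.5406
beam 4: φ=90°, α=120°
  dir = (cos 120°, sin 120°) = (-0.5000, 0.8660); from cell (3,3)
  next x-line at t=1.4200, next y-line at t=0.4850; Δt_x=2.0000, Δt_y=1.1547
    y: enter (3,4) at t=0.4850
    x: enter (2,4) at t=1.4200 ← occupied
  → r_4 = 1.4200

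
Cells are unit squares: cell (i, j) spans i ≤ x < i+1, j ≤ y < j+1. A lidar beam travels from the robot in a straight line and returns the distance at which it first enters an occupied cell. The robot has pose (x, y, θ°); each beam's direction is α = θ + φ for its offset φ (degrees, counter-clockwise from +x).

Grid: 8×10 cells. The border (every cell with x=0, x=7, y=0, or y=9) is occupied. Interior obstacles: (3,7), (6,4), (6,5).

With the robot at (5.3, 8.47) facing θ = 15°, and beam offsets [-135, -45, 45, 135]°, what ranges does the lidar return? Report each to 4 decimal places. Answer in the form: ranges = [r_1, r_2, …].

beam 1: φ=-135°, α=240°
  d=(-0.5000,-0.8660)  start (5,8)  tX=0.6000 tY=0.5427  stride 1/|dx|=2.0000 1/|dy|=1.1547
    cross y-line → (5,7), t=0.5427
    cross x-line → (4,7), t=0.6000
    cross y-line → (4,6), t=1.6974
    cross x-line → (3,6), t=2.6000
    cross y-line → (3,5), t=2.8521
    cross y-line → (3,4), t=4.0068
    cross x-line → (2,4), t=4.6000
    cross y-line → (2,3), t=5.1615
    cross y-line → (2,2), t=6.3162
    cross x-line → (1,2), t=6.6000
    cross y-line → (1,1), t=7.4709
    cross x-line → (0,1), t=8.6000 (wall)
  → r_1 = 8.6000
beam 2: φ=-45°, α=330°
  d=(0.8660,-0.5000)  start (5,8)  tX=0.8083 tY=0.9400  stride 1/|dx|=1.1547 1/|dy|=2.0000
    cross x-line → (6,8), t=0.8083
    cross y-line → (6,7), t=0.9400
    cross x-line → (7,7), t=1.9630 (wall)
  → r_2 = 1.9630
beam 3: φ=45°, α=60°
  d=(0.5000,0.8660)  start (5,8)  tX=1.4000 tY=0.6120  stride 1/|dx|=2.0000 1/|dy|=1.1547
    cross y-line → (5,9), t=0.6120 (wall)
  → r_3 = 0.6120
beam 4: φ=135°, α=150°
  d=(-0.8660,0.5000)  start (5,8)  tX=0.3464 tY=1.0600  stride 1/|dx|=1.1547 1/|dy|=2.0000
    cross x-line → (4,8), t=0.3464
    cross y-line → (4,9), t=1.0600 (wall)
  → r_4 = 1.0600

ranges = [8.6000, 1.9630, 0.6120, 1.0600]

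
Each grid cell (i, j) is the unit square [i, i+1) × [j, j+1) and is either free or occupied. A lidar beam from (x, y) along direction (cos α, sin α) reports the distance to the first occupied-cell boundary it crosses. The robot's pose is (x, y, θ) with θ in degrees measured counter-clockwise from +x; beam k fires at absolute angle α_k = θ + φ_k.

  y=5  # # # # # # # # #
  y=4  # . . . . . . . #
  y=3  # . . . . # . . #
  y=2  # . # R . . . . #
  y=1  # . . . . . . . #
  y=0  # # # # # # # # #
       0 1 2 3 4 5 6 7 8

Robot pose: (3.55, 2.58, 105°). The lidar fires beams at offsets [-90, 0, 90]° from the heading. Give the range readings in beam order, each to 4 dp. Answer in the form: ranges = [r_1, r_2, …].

beam 1: φ=-90°, α=15°
  cosα=0.9659 sinα=0.2588 | (3,2) | tMaxX 0.4659 tMaxY 1.6228 | tΔX 1.0353 tΔY 3.8637
    t=0.4659 [x] (4,2)
    t=1.5012 [x] (5,2)
    t=1.6228 [y] (5,3) — stop
  → r_1 = 1.6228
beam 2: φ=0°, α=105°
  cosα=-0.2588 sinα=0.9659 | (3,2) | tMaxX 2.1250 tMaxY 0.4348 | tΔX 3.8637 tΔY 1.0353
    t=0.4348 [y] (3,3)
    t=1.4701 [y] (3,4)
    t=2.1250 [x] (2,4)
    t=2.5054 [y] (2,5) — stop
  → r_2 = 2.5054
beam 3: φ=90°, α=195°
  cosα=-0.9659 sinα=-0.2588 | (3,2) | tMaxX 0.5694 tMaxY 2.2409 | tΔX 1.0353 tΔY 3.8637
    t=0.5694 [x] (2,2) — stop
  → r_3 = 0.5694

ranges = [1.6228, 2.5054, 0.5694]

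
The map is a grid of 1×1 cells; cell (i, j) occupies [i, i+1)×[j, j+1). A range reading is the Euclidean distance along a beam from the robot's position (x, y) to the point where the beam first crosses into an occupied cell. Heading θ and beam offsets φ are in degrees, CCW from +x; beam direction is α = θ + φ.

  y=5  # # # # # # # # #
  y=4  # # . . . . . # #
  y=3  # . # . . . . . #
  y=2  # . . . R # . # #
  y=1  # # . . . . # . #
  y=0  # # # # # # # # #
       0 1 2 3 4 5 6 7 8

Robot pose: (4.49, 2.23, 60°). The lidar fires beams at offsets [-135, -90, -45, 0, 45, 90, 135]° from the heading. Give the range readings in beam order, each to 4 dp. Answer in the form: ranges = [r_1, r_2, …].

ranges = [1.2734, 1.7436, 0.5280, 3.1985, 2.8677, 1.7205, 2.5778]

beam 1: φ=-135°, α=285°
  d=(0.2588,-0.9659)  start (4,2)  tX=1.9705 tY=0.2381  stride 1/|dx|=3.8637 1/|dy|=1.0353
    cross y-line → (4,1), t=0.2381
    cross y-line → (4,0), t=1.2734 (wall)
  → r_1 = 1.2734
beam 2: φ=-90°, α=330°
  d=(0.8660,-0.5000)  start (4,2)  tX=0.5889 tY=0.4600  stride 1/|dx|=1.1547 1/|dy|=2.0000
    cross y-line → (4,1), t=0.4600
    cross x-line → (5,1), t=0.5889
    cross x-line → (6,1), t=1.7436 (wall)
  → r_2 = 1.7436
beam 3: φ=-45°, α=15°
  d=(0.9659,0.2588)  start (4,2)  tX=0.5280 tY=2.9751  stride 1/|dx|=1.0353 1/|dy|=3.8637
    cross x-line → (5,2), t=0.5280 (wall)
  → r_3 = 0.5280
beam 4: φ=0°, α=60°
  d=(0.5000,0.8660)  start (4,2)  tX=1.0200 tY=0.8891  stride 1/|dx|=2.0000 1/|dy|=1.1547
    cross y-line → (4,3), t=0.8891
    cross x-line → (5,3), t=1.0200
    cross y-line → (5,4), t=2.0438
    cross x-line → (6,4), t=3.0200
    cross y-line → (6,5), t=3.1985 (wall)
  → r_4 = 3.1985
beam 5: φ=45°, α=105°
  d=(-0.2588,0.9659)  start (4,2)  tX=1.8932 tY=0.7972  stride 1/|dx|=3.8637 1/|dy|=1.0353
    cross y-line → (4,3), t=0.7972
    cross y-line → (4,4), t=1.8324
    cross x-line → (3,4), t=1.8932
    cross y-line → (3,5), t=2.8677 (wall)
  → r_5 = 2.8677
beam 6: φ=90°, α=150°
  d=(-0.8660,0.5000)  start (4,2)  tX=0.5658 tY=1.5400  stride 1/|dx|=1.1547 1/|dy|=2.0000
    cross x-line → (3,2), t=0.5658
    cross y-line → (3,3), t=1.5400
    cross x-line → (2,3), t=1.7205 (wall)
  → r_6 = 1.7205
beam 7: φ=135°, α=195°
  d=(-0.9659,-0.2588)  start (4,2)  tX=0.5073 tY=0.8887  stride 1/|dx|=1.0353 1/|dy|=3.8637
    cross x-line → (3,2), t=0.5073
    cross y-line → (3,1), t=0.8887
    cross x-line → (2,1), t=1.5426
    cross x-line → (1,1), t=2.5778 (wall)
  → r_7 = 2.5778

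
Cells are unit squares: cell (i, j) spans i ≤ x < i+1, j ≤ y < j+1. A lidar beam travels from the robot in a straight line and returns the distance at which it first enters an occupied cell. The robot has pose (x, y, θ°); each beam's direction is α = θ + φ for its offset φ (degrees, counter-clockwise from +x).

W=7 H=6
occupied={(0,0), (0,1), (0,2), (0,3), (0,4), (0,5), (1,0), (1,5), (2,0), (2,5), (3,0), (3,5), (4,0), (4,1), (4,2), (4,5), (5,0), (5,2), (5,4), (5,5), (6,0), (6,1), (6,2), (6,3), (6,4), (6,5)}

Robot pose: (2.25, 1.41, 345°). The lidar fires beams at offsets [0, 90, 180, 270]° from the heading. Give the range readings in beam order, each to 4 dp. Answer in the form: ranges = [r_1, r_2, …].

ranges = [1.5841, 3.7166, 1.2941, 0.4245]

beam 1: φ=0°, α=345°
  cosα=0.9659 sinα=-0.2588 | (2,1) | tMaxX 0.7765 tMaxY 1.5841 | tΔX 1.0353 tΔY 3.8637
    t=0.7765 [x] (3,1)
    t=1.5841 [y] (3,0) — stop
  → r_1 = 1.5841
beam 2: φ=90°, α=75°
  cosα=0.2588 sinα=0.9659 | (2,1) | tMaxX 2.8978 tMaxY 0.6108 | tΔX 3.8637 tΔY 1.0353
    t=0.6108 [y] (2,2)
    t=1.6461 [y] (2,3)
    t=2.6814 [y] (2,4)
    t=2.8978 [x] (3,4)
    t=3.7166 [y] (3,5) — stop
  → r_2 = 3.7166
beam 3: φ=180°, α=165°
  cosα=-0.9659 sinα=0.2588 | (2,1) | tMaxX 0.2588 tMaxY 2.2796 | tΔX 1.0353 tΔY 3.8637
    t=0.2588 [x] (1,1)
    t=1.2941 [x] (0,1) — stop
  → r_3 = 1.2941
beam 4: φ=270°, α=255°
  cosα=-0.2588 sinα=-0.9659 | (2,1) | tMaxX 0.9659 tMaxY 0.4245 | tΔX 3.8637 tΔY 1.0353
    t=0.4245 [y] (2,0) — stop
  → r_4 = 0.4245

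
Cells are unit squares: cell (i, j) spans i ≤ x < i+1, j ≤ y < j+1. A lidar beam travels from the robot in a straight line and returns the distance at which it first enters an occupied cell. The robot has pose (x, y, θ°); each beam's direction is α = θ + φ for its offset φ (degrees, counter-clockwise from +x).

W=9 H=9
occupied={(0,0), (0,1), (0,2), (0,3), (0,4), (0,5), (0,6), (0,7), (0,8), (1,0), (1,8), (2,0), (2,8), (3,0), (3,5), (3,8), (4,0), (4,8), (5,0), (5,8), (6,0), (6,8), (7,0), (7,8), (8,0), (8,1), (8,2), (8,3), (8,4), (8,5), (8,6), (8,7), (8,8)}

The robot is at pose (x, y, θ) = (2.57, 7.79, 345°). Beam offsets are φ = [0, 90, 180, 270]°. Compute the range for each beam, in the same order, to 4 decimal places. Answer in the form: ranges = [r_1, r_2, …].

ranges = [5.6215, 0.2174, 0.8114, 6.0660]

beam 1: φ=0°, α=345°
  cosα=0.9659 sinα=-0.2588 | (2,7) | tMaxX 0.4452 tMaxY 3.0523 | tΔX 1.0353 tΔY 3.8637
    t=0.4452 [x] (3,7)
    t=1.4804 [x] (4,7)
    t=2.5157 [x] (5,7)
    t=3.0523 [y] (5,6)
    t=3.5510 [x] (6,6)
    t=4.5863 [x] (7,6)
    t=5.6215 [x] (8,6) — stop
  → r_1 = 5.6215
beam 2: φ=90°, α=75°
  cosα=0.2588 sinα=0.9659 | (2,7) | tMaxX 1.6614 tMaxY 0.2174 | tΔX 3.8637 tΔY 1.0353
    t=0.2174 [y] (2,8) — stop
  → r_2 = 0.2174
beam 3: φ=180°, α=165°
  cosα=-0.9659 sinα=0.2588 | (2,7) | tMaxX 0.5901 tMaxY 0.8114 | tΔX 1.0353 tΔY 3.8637
    t=0.5901 [x] (1,7)
    t=0.8114 [y] (1,8) — stop
  → r_3 = 0.8114
beam 4: φ=270°, α=255°
  cosα=-0.2588 sinα=-0.9659 | (2,7) | tMaxX 2.2023 tMaxY 0.8179 | tΔX 3.8637 tΔY 1.0353
    t=0.8179 [y] (2,6)
    t=1.8531 [y] (2,5)
    t=2.2023 [x] (1,5)
    t=2.8884 [y] (1,4)
    t=3.9237 [y] (1,3)
    t=4.9590 [y] (1,2)
    t=5.9942 [y] (1,1)
    t=6.0660 [x] (0,1) — stop
  → r_4 = 6.0660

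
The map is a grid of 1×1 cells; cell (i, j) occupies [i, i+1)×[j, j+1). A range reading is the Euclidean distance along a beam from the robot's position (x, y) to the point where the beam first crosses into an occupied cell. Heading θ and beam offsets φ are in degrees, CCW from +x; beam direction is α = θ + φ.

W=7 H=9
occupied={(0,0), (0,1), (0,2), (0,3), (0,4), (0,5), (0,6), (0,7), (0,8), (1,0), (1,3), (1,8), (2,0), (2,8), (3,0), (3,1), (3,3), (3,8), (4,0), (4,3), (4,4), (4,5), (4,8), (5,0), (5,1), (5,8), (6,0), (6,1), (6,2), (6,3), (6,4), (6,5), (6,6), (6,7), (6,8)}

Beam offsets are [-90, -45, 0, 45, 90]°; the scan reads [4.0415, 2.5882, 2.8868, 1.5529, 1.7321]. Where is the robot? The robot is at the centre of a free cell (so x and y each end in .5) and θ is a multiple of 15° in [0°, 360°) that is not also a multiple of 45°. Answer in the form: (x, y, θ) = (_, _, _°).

Candidates: 28 free-cell centres × 16 headings = 448 poses. Raycast each; keep the one whose scan matches to 4 dp.
  (5.5, 4.5, 120°): beam 1 = 0.5774 ≠ 4.0415 ✗
  (2.5, 3.5, 195°): beam 1 = 4.6587 ≠ 4.0415 ✗
  (3.5, 7.5, 75°): beam 1 = 2.5882 ≠ 4.0415 ✗
  …
  (2.5, 5.5, 120°): r_1=4.0415, r_2=2.5882, r_3=2.8868, r_4=1.5529, r_5=1.7321 — all match ✓
No second candidate reproduces the full scan.

(x, y, θ) = (2.5, 5.5, 120°)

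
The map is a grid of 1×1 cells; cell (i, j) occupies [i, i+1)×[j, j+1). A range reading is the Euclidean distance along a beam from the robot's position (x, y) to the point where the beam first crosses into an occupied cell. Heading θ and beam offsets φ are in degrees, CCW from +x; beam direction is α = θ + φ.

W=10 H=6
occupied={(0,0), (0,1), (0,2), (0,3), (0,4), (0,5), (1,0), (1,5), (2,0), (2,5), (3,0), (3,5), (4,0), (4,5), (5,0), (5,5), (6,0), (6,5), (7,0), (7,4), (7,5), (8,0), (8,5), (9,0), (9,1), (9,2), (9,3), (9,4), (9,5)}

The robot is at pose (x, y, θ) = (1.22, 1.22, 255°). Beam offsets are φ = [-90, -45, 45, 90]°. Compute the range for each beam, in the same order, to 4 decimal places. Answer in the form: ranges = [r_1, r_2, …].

beam 1: φ=-90°, α=165°
  direction (-0.9659, 0.2588); cell (1,1); t to first gridline: x 0.2278, y 3.0137 (then +1.0353 / +3.8637)
    (0,1) via x @ 0.2278  # hit
  → r_1 = 0.2278
beam 2: φ=-45°, α=210°
  direction (-0.8660, -0.5000); cell (1,1); t to first gridline: x 0.2540, y 0.4400 (then +1.1547 / +2.0000)
    (0,1) via x @ 0.2540  # hit
  → r_2 = 0.2540
beam 3: φ=45°, α=300°
  direction (0.5000, -0.8660); cell (1,1); t to first gridline: x 1.5600, y 0.2540 (then +2.0000 / +1.1547)
    (1,0) via y @ 0.2540  # hit
  → r_3 = 0.2540
beam 4: φ=90°, α=345°
  direction (0.9659, -0.2588); cell (1,1); t to first gridline: x 0.8075, y 0.8500 (then +1.0353 / +3.8637)
    (2,1) via x @ 0.8075
    (2,0) via y @ 0.8500  # hit
  → r_4 = 0.8500

ranges = [0.2278, 0.2540, 0.2540, 0.8500]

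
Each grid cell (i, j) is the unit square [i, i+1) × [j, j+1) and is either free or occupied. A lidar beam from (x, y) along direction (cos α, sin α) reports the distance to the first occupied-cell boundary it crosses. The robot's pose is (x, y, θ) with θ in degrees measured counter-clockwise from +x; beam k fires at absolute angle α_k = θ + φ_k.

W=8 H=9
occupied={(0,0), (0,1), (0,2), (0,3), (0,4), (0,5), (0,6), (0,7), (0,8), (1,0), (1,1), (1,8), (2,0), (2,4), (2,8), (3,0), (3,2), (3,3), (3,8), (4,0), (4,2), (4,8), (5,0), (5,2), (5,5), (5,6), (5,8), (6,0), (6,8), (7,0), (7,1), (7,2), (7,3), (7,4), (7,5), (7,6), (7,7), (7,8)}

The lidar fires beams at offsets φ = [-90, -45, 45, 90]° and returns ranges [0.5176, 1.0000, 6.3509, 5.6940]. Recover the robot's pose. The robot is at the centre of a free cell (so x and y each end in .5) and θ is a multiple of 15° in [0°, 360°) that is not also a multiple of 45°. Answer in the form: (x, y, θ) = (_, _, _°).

(x, y, θ) = (1.5, 6.5, 285°)

Enumerate (i+0.5, j+0.5, θ) over the 34 free cells and 16 admissible headings. For each, cast all 4 beams and compare to the given ranges.
  (3.5, 7.5, 105°): beam 1 = 1.9319 ≠ 0.5176 ✗
  (6.5, 1.5, 300°): beam 1 = 1.0000 ≠ 0.5176 ✗
  (2.5, 7.5, 285°): beam 1 = 1.5529 ≠ 0.5176 ✗
  …
  (1.5, 6.5, 285°): r_1=0.5176, r_2=1.0000, r_3=6.3509, r_4=5.6940 — all match ✓
No second candidate reproduces the full scan.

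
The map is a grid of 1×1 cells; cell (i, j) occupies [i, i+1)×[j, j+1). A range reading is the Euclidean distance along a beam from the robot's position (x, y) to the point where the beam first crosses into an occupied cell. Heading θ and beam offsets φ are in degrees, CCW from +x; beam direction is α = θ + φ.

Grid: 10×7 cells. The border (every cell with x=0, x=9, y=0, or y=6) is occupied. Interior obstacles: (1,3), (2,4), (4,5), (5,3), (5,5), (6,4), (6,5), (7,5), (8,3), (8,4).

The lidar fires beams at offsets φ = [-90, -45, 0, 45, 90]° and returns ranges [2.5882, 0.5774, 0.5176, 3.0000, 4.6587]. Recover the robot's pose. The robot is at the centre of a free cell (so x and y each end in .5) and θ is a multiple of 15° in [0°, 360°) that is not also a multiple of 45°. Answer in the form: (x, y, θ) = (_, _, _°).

(x, y, θ) = (5.5, 2.5, 105°)

Enumerate (i+0.5, j+0.5, θ) over the 30 free cells and 16 admissible headings. For each, cast all 5 beams and compare to the given ranges.
  (3.5, 5.5, 285°): beam 2 = 1.0000 ≠ 0.5774 ✗
  (3.5, 2.5, 60°): beam 1 = 3.0000 ≠ 2.5882 ✗
  (1.5, 1.5, 120°): beam 1 = 4.0415 ≠ 2.5882 ✗
  …
  (5.5, 2.5, 105°): r_1=2.5882, r_2=0.5774, r_3=0.5176, r_4=3.0000, r_5=4.6587 — all match ✓
No second candidate reproduces the full scan.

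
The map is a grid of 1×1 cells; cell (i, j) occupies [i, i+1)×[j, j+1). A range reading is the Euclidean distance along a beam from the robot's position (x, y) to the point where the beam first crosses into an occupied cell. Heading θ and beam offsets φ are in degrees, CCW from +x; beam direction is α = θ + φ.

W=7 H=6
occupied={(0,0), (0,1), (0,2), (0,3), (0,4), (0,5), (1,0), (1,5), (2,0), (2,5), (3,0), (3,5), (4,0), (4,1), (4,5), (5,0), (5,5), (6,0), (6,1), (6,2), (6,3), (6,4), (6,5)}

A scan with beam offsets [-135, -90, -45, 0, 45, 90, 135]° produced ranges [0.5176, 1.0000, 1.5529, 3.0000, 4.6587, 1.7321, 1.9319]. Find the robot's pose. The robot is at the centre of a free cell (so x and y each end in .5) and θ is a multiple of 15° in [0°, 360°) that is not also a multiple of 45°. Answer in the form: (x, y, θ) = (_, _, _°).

(x, y, θ) = (5.5, 3.5, 150°)

The pose lattice has 19·16 = 304 candidates. Test each by forward raycasting.
  (5.5, 2.5, 150°): beam 3 = 2.5882 ≠ 1.5529 ✗
  (2.5, 1.5, 285°): beam 1 = 1.7321 ≠ 0.5176 ✗
  (3.5, 1.5, 150°): beam 2 = 4.0415 ≠ 1.0000 ✗
  …
  (5.5, 3.5, 150°): r_1=0.5176, r_2=1.0000, r_3=1.5529, r_4=3.0000, r_5=4.6587, r_6=1.7321, r_7=1.9319 — all match ✓
No second candidate reproduces the full scan.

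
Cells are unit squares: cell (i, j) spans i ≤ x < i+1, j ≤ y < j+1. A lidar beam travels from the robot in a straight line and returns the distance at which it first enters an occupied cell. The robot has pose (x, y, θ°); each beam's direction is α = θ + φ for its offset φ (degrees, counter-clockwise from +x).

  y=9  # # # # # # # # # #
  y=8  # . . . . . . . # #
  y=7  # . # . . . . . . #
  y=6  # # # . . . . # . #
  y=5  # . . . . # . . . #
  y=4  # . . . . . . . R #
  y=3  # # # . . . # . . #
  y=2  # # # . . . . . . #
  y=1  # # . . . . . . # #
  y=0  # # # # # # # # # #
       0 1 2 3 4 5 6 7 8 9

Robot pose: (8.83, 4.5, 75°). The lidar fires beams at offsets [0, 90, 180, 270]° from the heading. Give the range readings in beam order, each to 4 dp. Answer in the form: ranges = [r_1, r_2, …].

ranges = [0.6568, 2.9298, 2.5882, 0.1760]

beam 1: φ=0°, α=75°
  dir = (cos 75°, sin 75°) = (0.2588, 0.9659); from cell (8,4)
  next x-line at t=0.6568, next y-line at t=0.5176; Δt_x=3.8637, Δt_y=1.0353
    y: enter (8,5) at t=0.5176
    x: enter (9,5) at t=0.6568 ← occupied
  → r_1 = 0.6568
beam 2: φ=90°, α=165°
  dir = (cos 165°, sin 165°) = (-0.9659, 0.2588); from cell (8,4)
  next x-line at t=0.8593, next y-line at t=1.9319; Δt_x=1.0353, Δt_y=3.8637
    x: enter (7,4) at t=0.8593
    x: enter (6,4) at t=1.8946
    y: enter (6,5) at t=1.9319
    x: enter (5,5) at t=2.9298 ← occupied
  → r_2 = 2.9298
beam 3: φ=180°, α=255°
  dir = (cos 255°, sin 255°) = (-0.2588, -0.9659); from cell (8,4)
  next x-line at t=3.2069, next y-line at t=0.5176; Δt_x=3.8637, Δt_y=1.0353
    y: enter (8,3) at t=0.5176
    y: enter (8,2) at t=1.5529
    y: enter (8,1) at t=2.5882 ← occupied
  → r_3 = 2.5882
beam 4: φ=270°, α=345°
  dir = (cos 345°, sin 345°) = (0.9659, -0.2588); from cell (8,4)
  next x-line at t=0.1760, next y-line at t=1.9319; Δt_x=1.0353, Δt_y=3.8637
    x: enter (9,4) at t=0.1760 ← occupied
  → r_4 = 0.1760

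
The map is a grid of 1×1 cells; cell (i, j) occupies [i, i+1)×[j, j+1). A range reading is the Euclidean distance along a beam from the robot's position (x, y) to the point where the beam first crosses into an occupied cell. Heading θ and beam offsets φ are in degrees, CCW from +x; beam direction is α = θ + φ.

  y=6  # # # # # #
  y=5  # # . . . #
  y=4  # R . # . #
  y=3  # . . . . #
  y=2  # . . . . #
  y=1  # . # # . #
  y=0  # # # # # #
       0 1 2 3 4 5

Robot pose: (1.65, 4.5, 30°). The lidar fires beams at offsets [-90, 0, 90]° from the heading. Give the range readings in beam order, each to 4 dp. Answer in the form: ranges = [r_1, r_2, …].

beam 1: φ=-90°, α=300°
  d=(0.5000,-0.8660)  start (1,4)  tX=0.7000 tY=0.5774  stride 1/|dx|=2.0000 1/|dy|=1.1547
    cross y-line → (1,3), t=0.5774
    cross x-line → (2,3), t=0.7000
    cross y-line → (2,2), t=1.7321
    cross x-line → (3,2), t=2.7000
    cross y-line → (3,1), t=2.8868 (wall)
  → r_1 = 2.8868
beam 2: φ=0°, α=30°
  d=(0.8660,0.5000)  start (1,4)  tX=0.4041 tY=1.0000  stride 1/|dx|=1.1547 1/|dy|=2.0000
    cross x-line → (2,4), t=0.4041
    cross y-line → (2,5), t=1.0000
    cross x-line → (3,5), t=1.5588
    cross x-line → (4,5), t=2.7135
    cross y-line → (4,6), t=3.0000 (wall)
  → r_2 = 3.0000
beam 3: φ=90°, α=120°
  d=(-0.5000,0.8660)  start (1,4)  tX=1.3000 tY=0.5774  stride 1/|dx|=2.0000 1/|dy|=1.1547
    cross y-line → (1,5), t=0.5774 (wall)
  → r_3 = 0.5774

ranges = [2.8868, 3.0000, 0.5774]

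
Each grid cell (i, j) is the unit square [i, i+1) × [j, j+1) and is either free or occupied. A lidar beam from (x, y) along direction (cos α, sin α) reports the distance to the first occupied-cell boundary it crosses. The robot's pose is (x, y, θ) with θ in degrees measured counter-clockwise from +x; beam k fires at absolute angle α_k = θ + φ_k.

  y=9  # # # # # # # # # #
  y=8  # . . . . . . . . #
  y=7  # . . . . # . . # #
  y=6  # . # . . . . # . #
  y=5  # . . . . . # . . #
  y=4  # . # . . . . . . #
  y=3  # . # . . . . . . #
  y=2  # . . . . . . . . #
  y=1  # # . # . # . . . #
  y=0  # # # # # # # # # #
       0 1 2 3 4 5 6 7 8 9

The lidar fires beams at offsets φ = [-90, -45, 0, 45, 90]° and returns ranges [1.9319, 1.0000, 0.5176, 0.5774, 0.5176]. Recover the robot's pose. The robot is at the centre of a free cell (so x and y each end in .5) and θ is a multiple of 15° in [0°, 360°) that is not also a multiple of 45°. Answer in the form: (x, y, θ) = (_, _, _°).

(x, y, θ) = (1.5, 2.5, 165°)

The pose lattice has 54·16 = 864 candidates. Test each by forward raycasting.
  (1.5, 4.5, 60°): beam 1 = 0.5774 ≠ 1.9319 ✗
  (8.5, 3.5, 15°): beam 2 = 0.5774 ≠ 1.0000 ✗
  (3.5, 3.5, 105°): beam 1 = 5.6940 ≠ 1.9319 ✗
  (5.5, 4.5, 105°): beam 1 = 3.6235 ≠ 1.9319 ✗
  (4.5, 4.5, 195°): beam 1 = 4.6587 ≠ 1.9319 ✗
  …
  (1.5, 2.5, 165°): r_1=1.9319, r_2=1.0000, r_3=0.5176, r_4=0.5774, r_5=0.5176 — all match ✓
Only this pose fits every beam.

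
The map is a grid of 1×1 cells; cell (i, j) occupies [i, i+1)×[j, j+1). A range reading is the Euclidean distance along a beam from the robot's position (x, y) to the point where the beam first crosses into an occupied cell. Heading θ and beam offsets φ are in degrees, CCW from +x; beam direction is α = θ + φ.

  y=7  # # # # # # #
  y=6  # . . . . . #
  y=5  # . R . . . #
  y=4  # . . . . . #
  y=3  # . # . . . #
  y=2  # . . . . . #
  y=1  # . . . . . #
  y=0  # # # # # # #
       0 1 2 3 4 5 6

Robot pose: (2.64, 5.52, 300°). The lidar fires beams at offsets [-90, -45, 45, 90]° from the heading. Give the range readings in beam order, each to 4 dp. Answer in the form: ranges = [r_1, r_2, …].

ranges = [1.8937, 1.5736, 3.4785, 2.9600]

beam 1: φ=-90°, α=210°
  dir = (cos 210°, sin 210°) = (-0.8660, -0.5000); from cell (2,5)
  next x-line at t=0.7390, next y-line at t=1.0400; Δt_x=1.1547, Δt_y=2.0000
    x: enter (1,5) at t=0.7390
    y: enter (1,4) at t=1.0400
    x: enter (0,4) at t=1.8937 ← occupied
  → r_1 = 1.8937
beam 2: φ=-45°, α=255°
  dir = (cos 255°, sin 255°) = (-0.2588, -0.9659); from cell (2,5)
  next x-line at t=2.4728, next y-line at t=0.5383; Δt_x=3.8637, Δt_y=1.0353
    y: enter (2,4) at t=0.5383
    y: enter (2,3) at t=1.5736 ← occupied
  → r_2 = 1.5736
beam 3: φ=45°, α=345°
  dir = (cos 345°, sin 345°) = (0.9659, -0.2588); from cell (2,5)
  next x-line at t=0.3727, next y-line at t=2.0091; Δt_x=1.0353, Δt_y=3.8637
    x: enter (3,5) at t=0.3727
    x: enter (4,5) at t=1.4080
    y: enter (4,4) at t=2.0091
    x: enter (5,4) at t=2.4433
    x: enter (6,4) at t=3.4785 ← occupied
  → r_3 = 3.4785
beam 4: φ=90°, α=30°
  dir = (cos 30°, sin 30°) = (0.8660, 0.5000); from cell (2,5)
  next x-line at t=0.4157, next y-line at t=0.9600; Δt_x=1.1547, Δt_y=2.0000
    x: enter (3,5) at t=0.4157
    y: enter (3,6) at t=0.9600
    x: enter (4,6) at t=1.5704
    x: enter (5,6) at t=2.7251
    y: enter (5,7) at t=2.9600 ← occupied
  → r_4 = 2.9600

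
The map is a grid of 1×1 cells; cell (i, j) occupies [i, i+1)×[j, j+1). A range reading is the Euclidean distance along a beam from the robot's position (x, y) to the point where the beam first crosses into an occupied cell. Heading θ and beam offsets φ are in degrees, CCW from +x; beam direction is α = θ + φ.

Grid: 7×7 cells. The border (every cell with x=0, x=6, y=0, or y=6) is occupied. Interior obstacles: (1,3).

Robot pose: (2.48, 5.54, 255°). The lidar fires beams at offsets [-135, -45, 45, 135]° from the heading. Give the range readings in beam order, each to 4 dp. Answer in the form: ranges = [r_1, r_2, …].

ranges = [0.5312, 1.7090, 5.2423, 0.9200]

beam 1: φ=-135°, α=120°
  direction (-0.5000, 0.8660); cell (2,5); t to first gridline: x 0.9600, y 0.5312 (then +2.0000 / +1.1547)
    (2,6) via y @ 0.5312  # hit
  → r_1 = 0.5312
beam 2: φ=-45°, α=210°
  direction (-0.8660, -0.5000); cell (2,5); t to first gridline: x 0.5543, y 1.0800 (then +1.1547 / +2.0000)
    (1,5) via x @ 0.5543
    (1,4) via y @ 1.0800
    (0,4) via x @ 1.7090  # hit
  → r_2 = 1.7090
beam 3: φ=45°, α=300°
  direction (0.5000, -0.8660); cell (2,5); t to first gridline: x 1.0400, y 0.6235 (then +2.0000 / +1.1547)
    (2,4) via y @ 0.6235
    (3,4) via x @ 1.0400
    (3,3) via y @ 1.7782
    (3,2) via y @ 2.9329
    (4,2) via x @ 3.0400
    (4,1) via y @ 4.0876
    (5,1) via x @ 5.0400
    (5,0) via y @ 5.2423  # hit
  → r_3 = 5.2423
beam 4: φ=135°, α=30°
  direction (0.8660, 0.5000); cell (2,5); t to first gridline: x 0.6004, y 0.9200 (then +1.1547 / +2.0000)
    (3,5) via x @ 0.6004
    (3,6) via y @ 0.9200  # hit
  → r_4 = 0.9200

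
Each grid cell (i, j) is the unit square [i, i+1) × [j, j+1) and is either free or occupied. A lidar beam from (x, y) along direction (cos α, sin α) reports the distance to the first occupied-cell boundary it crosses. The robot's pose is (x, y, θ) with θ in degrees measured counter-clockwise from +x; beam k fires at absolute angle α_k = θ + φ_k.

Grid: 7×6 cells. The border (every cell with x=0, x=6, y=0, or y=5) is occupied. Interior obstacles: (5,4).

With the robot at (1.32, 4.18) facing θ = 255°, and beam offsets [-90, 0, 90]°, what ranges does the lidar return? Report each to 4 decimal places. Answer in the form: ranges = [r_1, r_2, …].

beam 1: φ=-90°, α=165°
  dir = (cos 165°, sin 165°) = (-0.9659, 0.2588); from cell (1,4)
  next x-line at t=0.3313, next y-line at t=3.1682; Δt_x=1.0353, Δt_y=3.8637
    x: enter (0,4) at t=0.3313 ← occupied
  → r_1 = 0.3313
beam 2: φ=0°, α=255°
  dir = (cos 255°, sin 255°) = (-0.2588, -0.9659); from cell (1,4)
  next x-line at t=1.2364, next y-line at t=0.1863; Δt_x=3.8637, Δt_y=1.0353
    y: enter (1,3) at t=0.1863
    y: enter (1,2) at t=1.2216
    x: enter (0,2) at t=1.2364 ← occupied
  → r_2 = 1.2364
beam 3: φ=90°, α=345°
  dir = (cos 345°, sin 345°) = (0.9659, -0.2588); from cell (1,4)
  next x-line at t=0.7040, next y-line at t=0.6955; Δt_x=1.0353, Δt_y=3.8637
    y: enter (1,3) at t=0.6955
    x: enter (2,3) at t=0.7040
    x: enter (3,3) at t=1.7393
    x: enter (4,3) at t=2.7745
    x: enter (5,3) at t=3.8098
    y: enter (5,2) at t=4.5592
    x: enter (6,2) at t=4.8451 ← occupied
  → r_3 = 4.8451

ranges = [0.3313, 1.2364, 4.8451]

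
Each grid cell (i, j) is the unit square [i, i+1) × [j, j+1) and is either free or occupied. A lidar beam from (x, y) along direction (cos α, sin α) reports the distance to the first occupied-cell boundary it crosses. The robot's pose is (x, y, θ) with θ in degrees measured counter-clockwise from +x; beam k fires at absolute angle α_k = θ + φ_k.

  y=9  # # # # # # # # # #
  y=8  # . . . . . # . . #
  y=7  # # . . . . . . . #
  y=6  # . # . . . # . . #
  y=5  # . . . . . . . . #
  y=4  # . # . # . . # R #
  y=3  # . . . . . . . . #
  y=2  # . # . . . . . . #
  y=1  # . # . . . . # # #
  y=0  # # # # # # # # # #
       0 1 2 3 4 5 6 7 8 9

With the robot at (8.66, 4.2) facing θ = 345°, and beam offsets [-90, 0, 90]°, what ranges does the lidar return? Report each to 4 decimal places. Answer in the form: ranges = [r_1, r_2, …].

ranges = [2.2776, 0.3520, 1.3137]

beam 1: φ=-90°, α=255°
  direction (-0.2588, -0.9659); cell (8,4); t to first gridline: x 2.5500, y 0.2071 (then +3.8637 / +1.0353)
    (8,3) via y @ 0.2071
    (8,2) via y @ 1.2423
    (8,1) via y @ 2.2776  # hit
  → r_1 = 2.2776
beam 2: φ=0°, α=345°
  direction (0.9659, -0.2588); cell (8,4); t to first gridline: x 0.3520, y 0.7727 (then +1.0353 / +3.8637)
    (9,4) via x @ 0.3520  # hit
  → r_2 = 0.3520
beam 3: φ=90°, α=75°
  direction (0.2588, 0.9659); cell (8,4); t to first gridline: x 1.3137, y 0.8282 (then +3.8637 / +1.0353)
    (8,5) via y @ 0.8282
    (9,5) via x @ 1.3137  # hit
  → r_3 = 1.3137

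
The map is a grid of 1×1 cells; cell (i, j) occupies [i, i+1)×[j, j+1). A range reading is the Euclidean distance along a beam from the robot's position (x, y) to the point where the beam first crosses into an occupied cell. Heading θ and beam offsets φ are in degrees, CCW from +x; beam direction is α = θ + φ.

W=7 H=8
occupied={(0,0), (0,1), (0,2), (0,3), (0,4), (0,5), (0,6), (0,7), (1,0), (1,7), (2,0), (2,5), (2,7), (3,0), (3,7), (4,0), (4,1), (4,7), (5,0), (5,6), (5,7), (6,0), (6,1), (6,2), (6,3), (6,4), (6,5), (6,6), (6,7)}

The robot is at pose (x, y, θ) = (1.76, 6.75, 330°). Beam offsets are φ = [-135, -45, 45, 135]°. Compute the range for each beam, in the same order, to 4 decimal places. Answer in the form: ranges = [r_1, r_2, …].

ranges = [0.7868, 0.9273, 0.9659, 0.2588]

beam 1: φ=-135°, α=195°
  dir = (cos 195°, sin 195°) = (-0.9659, -0.2588); from cell (1,6)
  next x-line at t=0.7868, next y-line at t=2.8978; Δt_x=1.0353, Δt_y=3.8637
    x: enter (0,6) at t=0.7868 ← occupied
  → r_1 = 0.7868
beam 2: φ=-45°, α=285°
  dir = (cos 285°, sin 285°) = (0.2588, -0.9659); from cell (1,6)
  next x-line at t=0.9273, next y-line at t=0.7765; Δt_x=3.8637, Δt_y=1.0353
    y: enter (1,5) at t=0.7765
    x: enter (2,5) at t=0.9273 ← occupied
  → r_2 = 0.9273
beam 3: φ=45°, α=15°
  dir = (cos 15°, sin 15°) = (0.9659, 0.2588); from cell (1,6)
  next x-line at t=0.2485, next y-line at t=0.9659; Δt_x=1.0353, Δt_y=3.8637
    x: enter (2,6) at t=0.2485
    y: enter (2,7) at t=0.9659 ← occupied
  → r_3 = 0.9659
beam 4: φ=135°, α=105°
  dir = (cos 105°, sin 105°) = (-0.2588, 0.9659); from cell (1,6)
  next x-line at t=2.9364, next y-line at t=0.2588; Δt_x=3.8637, Δt_y=1.0353
    y: enter (1,7) at t=0.2588 ← occupied
  → r_4 = 0.2588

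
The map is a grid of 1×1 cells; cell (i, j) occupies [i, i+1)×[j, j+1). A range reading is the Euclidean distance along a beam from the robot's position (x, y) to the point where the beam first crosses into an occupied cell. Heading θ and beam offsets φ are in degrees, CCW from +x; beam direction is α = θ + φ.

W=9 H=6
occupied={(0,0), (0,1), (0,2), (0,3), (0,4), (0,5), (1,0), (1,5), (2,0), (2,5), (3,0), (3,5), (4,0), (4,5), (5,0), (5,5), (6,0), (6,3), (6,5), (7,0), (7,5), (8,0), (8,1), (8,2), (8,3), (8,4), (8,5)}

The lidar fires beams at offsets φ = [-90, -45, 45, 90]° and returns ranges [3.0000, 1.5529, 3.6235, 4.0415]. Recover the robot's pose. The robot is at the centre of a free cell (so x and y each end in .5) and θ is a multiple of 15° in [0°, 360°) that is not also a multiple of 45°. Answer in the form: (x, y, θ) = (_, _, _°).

(x, y, θ) = (4.5, 3.5, 120°)

Candidates: 27 free-cell centres × 16 headings = 432 poses. Raycast each; keep the one whose scan matches to 4 dp.
  (3.5, 1.5, 195°): beam 1 = 3.6235 ≠ 3.0000 ✗
  (3.5, 2.5, 285°): beam 1 = 2.5882 ≠ 3.0000 ✗
  (3.5, 3.5, 195°): beam 1 = 1.5529 ≠ 3.0000 ✗
  (4.5, 4.5, 195°): beam 1 = 0.5176 ≠ 3.0000 ✗
  …
  (4.5, 3.5, 120°): r_1=3.0000, r_2=1.5529, r_3=3.6235, r_4=4.0415 — all match ✓
Only this pose fits every beam.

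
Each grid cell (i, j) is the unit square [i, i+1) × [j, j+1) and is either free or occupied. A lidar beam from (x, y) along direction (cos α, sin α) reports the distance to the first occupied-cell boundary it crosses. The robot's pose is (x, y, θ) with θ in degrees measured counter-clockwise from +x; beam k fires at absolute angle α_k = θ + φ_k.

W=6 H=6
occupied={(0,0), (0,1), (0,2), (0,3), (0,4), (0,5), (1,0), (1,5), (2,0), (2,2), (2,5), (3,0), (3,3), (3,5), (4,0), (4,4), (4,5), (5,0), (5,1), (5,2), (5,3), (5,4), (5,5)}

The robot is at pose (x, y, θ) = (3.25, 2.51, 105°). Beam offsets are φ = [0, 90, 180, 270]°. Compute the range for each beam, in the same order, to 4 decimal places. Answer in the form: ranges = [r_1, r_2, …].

ranges = [0.5073, 0.2588, 1.5633, 1.8117]

beam 1: φ=0°, α=105°
  dir = (cos 105°, sin 105°) = (-0.2588, 0.9659); from cell (3,2)
  next x-line at t=0.9659, next y-line at t=0.5073; Δt_x=3.8637, Δt_y=1.0353
    y: enter (3,3) at t=0.5073 ← occupied
  → r_1 = 0.5073
beam 2: φ=90°, α=195°
  dir = (cos 195°, sin 195°) = (-0.9659, -0.2588); from cell (3,2)
  next x-line at t=0.2588, next y-line at t=1.9705; Δt_x=1.0353, Δt_y=3.8637
    x: enter (2,2) at t=0.2588 ← occupied
  → r_2 = 0.2588
beam 3: φ=180°, α=285°
  dir = (cos 285°, sin 285°) = (0.2588, -0.9659); from cell (3,2)
  next x-line at t=2.8978, next y-line at t=0.5280; Δt_x=3.8637, Δt_y=1.0353
    y: enter (3,1) at t=0.5280
    y: enter (3,0) at t=1.5633 ← occupied
  → r_3 = 1.5633
beam 4: φ=270°, α=15°
  dir = (cos 15°, sin 15°) = (0.9659, 0.2588); from cell (3,2)
  next x-line at t=0.7765, next y-line at t=1.8932; Δt_x=1.0353, Δt_y=3.8637
    x: enter (4,2) at t=0.7765
    x: enter (5,2) at t=1.8117 ← occupied
  → r_4 = 1.8117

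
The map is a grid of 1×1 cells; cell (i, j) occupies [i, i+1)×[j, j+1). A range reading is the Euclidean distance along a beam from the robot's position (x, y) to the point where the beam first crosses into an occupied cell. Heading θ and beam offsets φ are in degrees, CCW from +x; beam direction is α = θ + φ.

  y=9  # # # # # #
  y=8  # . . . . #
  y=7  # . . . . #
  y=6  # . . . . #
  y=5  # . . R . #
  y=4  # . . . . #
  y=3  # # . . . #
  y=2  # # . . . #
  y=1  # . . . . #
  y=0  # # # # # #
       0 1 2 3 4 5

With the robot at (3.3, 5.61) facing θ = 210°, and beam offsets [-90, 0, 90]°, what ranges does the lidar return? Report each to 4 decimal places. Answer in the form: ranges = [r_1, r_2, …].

beam 1: φ=-90°, α=120°
  direction (-0.5000, 0.8660); cell (3,5); t to first gridline: x 0.6000, y 0.4503 (then +2.0000 / +1.1547)
    (3,6) via y @ 0.4503
    (2,6) via x @ 0.6000
    (2,7) via y @ 1.6050
    (1,7) via x @ 2.6000
    (1,8) via y @ 2.7597
    (1,9) via y @ 3.9144  # hit
  → r_1 = 3.9144
beam 2: φ=0°, α=210°
  direction (-0.8660, -0.5000); cell (3,5); t to first gridline: x 0.3464, y 1.2200 (then +1.1547 / +2.0000)
    (2,5) via x @ 0.3464
    (2,4) via y @ 1.2200
    (1,4) via x @ 1.5011
    (0,4) via x @ 2.6558  # hit
  → r_2 = 2.6558
beam 3: φ=90°, α=300°
  direction (0.5000, -0.8660); cell (3,5); t to first gridline: x 1.4000, y 0.7044 (then +2.0000 / +1.1547)
    (3,4) via y @ 0.7044
    (4,4) via x @ 1.4000
    (4,3) via y @ 1.8591
    (4,2) via y @ 3.0138
    (5,2) via x @ 3.4000  # hit
  → r_3 = 3.4000

ranges = [3.9144, 2.6558, 3.4000]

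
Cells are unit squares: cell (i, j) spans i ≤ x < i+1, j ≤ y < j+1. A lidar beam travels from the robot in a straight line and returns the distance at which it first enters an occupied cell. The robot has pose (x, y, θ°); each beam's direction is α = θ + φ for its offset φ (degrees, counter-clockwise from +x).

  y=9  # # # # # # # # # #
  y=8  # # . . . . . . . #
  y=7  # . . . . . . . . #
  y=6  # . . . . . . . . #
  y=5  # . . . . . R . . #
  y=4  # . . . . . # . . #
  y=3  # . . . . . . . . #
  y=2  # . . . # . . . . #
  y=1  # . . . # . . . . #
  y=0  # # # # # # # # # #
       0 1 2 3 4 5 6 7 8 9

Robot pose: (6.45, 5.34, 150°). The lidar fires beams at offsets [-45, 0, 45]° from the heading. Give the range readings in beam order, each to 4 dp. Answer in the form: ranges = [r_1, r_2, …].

beam 1: φ=-45°, α=105°
  direction (-0.2588, 0.9659); cell (6,5); t to first gridline: x 1.7387, y 0.6833 (then +3.8637 / +1.0353)
    (6,6) via y @ 0.6833
    (6,7) via y @ 1.7186
    (5,7) via x @ 1.7387
    (5,8) via y @ 2.7538
    (5,9) via y @ 3.7891  # hit
  → r_1 = 3.7891
beam 2: φ=0°, α=150°
  direction (-0.8660, 0.5000); cell (6,5); t to first gridline: x 0.5196, y 1.3200 (then +1.1547 / +2.0000)
    (5,5) via x @ 0.5196
    (5,6) via y @ 1.3200
    (4,6) via x @ 1.6743
    (3,6) via x @ 2.8290
    (3,7) via y @ 3.3200
    (2,7) via x @ 3.9837
    (1,7) via x @ 5.1384
    (1,8) via y @ 5.3200  # hit
  → r_2 = 5.3200
beam 3: φ=45°, α=195°
  direction (-0.9659, -0.2588); cell (6,5); t to first gridline: x 0.4659, y 1.3137 (then +1.0353 / +3.8637)
    (5,5) via x @ 0.4659
    (5,4) via y @ 1.3137
    (4,4) via x @ 1.5012
    (3,4) via x @ 2.5364
    (2,4) via x @ 3.5717
    (1,4) via x @ 4.6070
    (1,3) via y @ 5.1774
    (0,3) via x @ 5.6423  # hit
  → r_3 = 5.6423

ranges = [3.7891, 5.3200, 5.6423]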